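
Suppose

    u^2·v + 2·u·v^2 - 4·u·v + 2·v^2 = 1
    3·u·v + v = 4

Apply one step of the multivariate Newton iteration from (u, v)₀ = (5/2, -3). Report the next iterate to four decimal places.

(-0.0576, -2.2375)

At (5/2, -3): F = (73.2500, -29.5000).
Jacobian J = [[2·u·v + 2·v^2 - 4·v, u^2 + 4·u·v - 4·u + 4·v], [3·v, 3·u + 1]].
At the point, J = [[15.0000, -45.7500], [-9.0000, 8.5000]] (det J = -284.2500).
Solving J·Δ = −F gives Δ = (-2.5576, 0.7625).
Then the next iterate is (u, v)₁ = (-0.0576, -2.2375).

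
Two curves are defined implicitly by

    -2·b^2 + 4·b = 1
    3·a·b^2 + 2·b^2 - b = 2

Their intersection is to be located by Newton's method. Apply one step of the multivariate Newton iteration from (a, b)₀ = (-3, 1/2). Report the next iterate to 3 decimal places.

(0.000, 0.250)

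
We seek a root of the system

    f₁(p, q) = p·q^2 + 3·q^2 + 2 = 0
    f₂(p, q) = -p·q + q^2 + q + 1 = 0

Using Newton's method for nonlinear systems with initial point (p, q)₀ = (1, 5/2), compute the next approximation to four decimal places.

(1.1231, 1.1115)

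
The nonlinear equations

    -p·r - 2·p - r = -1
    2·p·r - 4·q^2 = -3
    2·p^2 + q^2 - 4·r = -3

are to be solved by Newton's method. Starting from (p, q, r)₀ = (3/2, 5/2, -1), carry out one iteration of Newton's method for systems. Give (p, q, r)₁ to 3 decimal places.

At (3/2, 5/2, -1): F = (0.500, -25.000, 17.750).
Jacobian J = [[-r - 2, 0, -p - 1], [2·r, -8·q, 2·p], [4·p, 2·q, -4]].
At the point, J = [[-1.000, 0.000, -2.500], [-2.000, -20.000, 3.000], [6.000, 5.000, -4.000]] (det J = -340.000).
Solving J·Δ = −F gives Δ = (-1.596, -0.965, 0.838).
Then the next iterate is (p, q, r)₁ = (-0.096, 1.535, -0.162).

(-0.096, 1.535, -0.162)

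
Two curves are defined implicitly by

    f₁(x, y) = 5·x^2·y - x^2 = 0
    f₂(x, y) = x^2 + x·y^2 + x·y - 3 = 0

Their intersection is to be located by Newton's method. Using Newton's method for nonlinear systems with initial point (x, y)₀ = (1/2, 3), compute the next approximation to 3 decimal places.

At (1/2, 3): F = (3.500, 3.250).
Jacobian J = [[10·x·y - 2·x, 5·x^2], [2·x + y^2 + y, 2·x·y + x]].
At the point, J = [[14.000, 1.250], [13.000, 3.500]] (det J = 32.750).
Solving J·Δ = −F gives Δ = (-0.250, 0.000).
Then the next iterate is (x, y)₁ = (0.250, 3.000).

(0.250, 3.000)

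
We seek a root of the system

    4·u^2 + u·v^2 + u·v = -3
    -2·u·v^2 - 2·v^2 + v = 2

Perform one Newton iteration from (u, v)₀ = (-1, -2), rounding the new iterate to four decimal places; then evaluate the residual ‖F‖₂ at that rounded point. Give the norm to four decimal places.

59.5079

At (-1, -2): F = (5.0000, -4.0000).
Jacobian J = [[8·u + v^2 + v, 2·u·v + u], [-2·v^2, -4·u·v - 4·v + 1]].
At the point, J = [[-6.0000, 3.0000], [-8.0000, 1.0000]] (det J = 18.0000).
Solving J·Δ = −F gives Δ = (-0.9444, -3.5556).
Then the next iterate is (u, v)₁ = (-1.9444, -5.5556).
Re-evaluating at (-1.9444, -5.5556): F = (-31.088232, 50.741629), so ‖F‖₂ = 59.5079.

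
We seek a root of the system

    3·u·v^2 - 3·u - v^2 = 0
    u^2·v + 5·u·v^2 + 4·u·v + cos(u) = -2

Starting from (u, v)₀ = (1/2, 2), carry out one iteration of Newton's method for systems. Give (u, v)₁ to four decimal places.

(1.0591, -0.7659)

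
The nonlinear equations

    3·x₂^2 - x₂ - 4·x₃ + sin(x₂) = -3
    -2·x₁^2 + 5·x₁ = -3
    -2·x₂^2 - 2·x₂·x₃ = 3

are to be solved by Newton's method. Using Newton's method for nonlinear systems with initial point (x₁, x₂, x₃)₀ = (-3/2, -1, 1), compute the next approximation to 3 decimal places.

(-0.682, -2.562, 4.062)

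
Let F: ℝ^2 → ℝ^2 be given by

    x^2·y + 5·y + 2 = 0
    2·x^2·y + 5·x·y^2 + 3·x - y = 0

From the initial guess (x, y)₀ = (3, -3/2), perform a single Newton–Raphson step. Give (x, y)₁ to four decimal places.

(2.0460, -0.7562)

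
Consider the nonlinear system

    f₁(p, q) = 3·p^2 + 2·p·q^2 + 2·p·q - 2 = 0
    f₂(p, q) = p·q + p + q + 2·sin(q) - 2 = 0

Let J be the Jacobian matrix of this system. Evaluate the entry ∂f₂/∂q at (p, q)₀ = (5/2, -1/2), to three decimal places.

∂f₂/∂q = p + 2·cos(q) + 1.
At (5/2, -1/2) this is 5.255.

5.255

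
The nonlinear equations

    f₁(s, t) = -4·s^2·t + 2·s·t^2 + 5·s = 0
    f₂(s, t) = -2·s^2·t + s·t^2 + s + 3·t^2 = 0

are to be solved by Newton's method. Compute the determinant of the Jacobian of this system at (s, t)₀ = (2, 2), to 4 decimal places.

-228.0000

J = [[-8·s·t + 2·t^2 + 5, -4·s^2 + 4·s·t], [-4·s·t + t^2 + 1, -2·s^2 + 2·s·t + 6·t]].
At the point, J = [[-19.0000, 0.0000], [-11.0000, 12.0000]].
det J = -228.0000.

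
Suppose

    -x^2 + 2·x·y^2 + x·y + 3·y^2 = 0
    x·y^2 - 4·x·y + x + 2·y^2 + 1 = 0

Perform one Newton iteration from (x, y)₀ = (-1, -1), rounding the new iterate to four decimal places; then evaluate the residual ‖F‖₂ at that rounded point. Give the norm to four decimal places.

At (-1, -1): F = (1.0000, -3.0000).
Jacobian J = [[-2·x + 2·y^2 + y, 4·x·y + x + 6·y], [y^2 - 4·y + 1, 2·x·y - 4·x + 4·y]].
At the point, J = [[3.0000, -3.0000], [6.0000, 2.0000]] (det J = 24.0000).
Solving J·Δ = −F gives Δ = (0.2917, 0.6250).
Then the next iterate is (x, y)₁ = (-0.7083, -0.3750).
Re-evaluating at (-0.7083, -0.3750): F = (-0.013411, -0.589105), so ‖F‖₂ = 0.5893.

0.5893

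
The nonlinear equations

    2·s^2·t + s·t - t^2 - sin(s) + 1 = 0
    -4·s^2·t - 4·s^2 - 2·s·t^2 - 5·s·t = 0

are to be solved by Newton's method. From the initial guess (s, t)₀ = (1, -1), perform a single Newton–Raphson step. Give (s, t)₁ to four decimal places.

(0.6688, -0.5987)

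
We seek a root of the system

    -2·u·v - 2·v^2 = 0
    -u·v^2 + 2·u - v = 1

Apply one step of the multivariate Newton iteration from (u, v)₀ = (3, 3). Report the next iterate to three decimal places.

(22.500, -5.500)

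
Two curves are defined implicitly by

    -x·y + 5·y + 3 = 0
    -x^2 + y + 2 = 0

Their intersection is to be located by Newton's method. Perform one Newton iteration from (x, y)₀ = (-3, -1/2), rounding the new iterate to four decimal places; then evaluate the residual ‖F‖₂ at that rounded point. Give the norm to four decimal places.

1.5439

At (-3, -1/2): F = (-1.0000, -7.5000).
Jacobian J = [[-y, -x + 5], [-2·x, 1]].
At the point, J = [[0.5000, 8.0000], [6.0000, 1.0000]] (det J = -47.5000).
Solving J·Δ = −F gives Δ = (1.2421, 0.0474).
Then the next iterate is (x, y)₁ = (-1.7579, -0.4526).
Re-evaluating at (-1.7579, -0.4526): F = (-0.058626, -1.542812), so ‖F‖₂ = 1.5439.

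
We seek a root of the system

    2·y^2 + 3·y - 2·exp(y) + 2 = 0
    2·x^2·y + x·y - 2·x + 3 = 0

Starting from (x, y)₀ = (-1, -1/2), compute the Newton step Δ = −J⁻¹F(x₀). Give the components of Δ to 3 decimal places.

At (-1, -1/2): F = (-0.21306, 4.500).
Jacobian J = [[0, 4·y - 2·exp(y) + 3], [4·x·y + y - 2, 2·x^2 + x]].
At the point, J = [[0.000, -0.21306], [-0.500, 1.000]] (det J = -0.10653).
Solving J·Δ = −F gives Δ = (7.000, -1.000).

(7.000, -1.000)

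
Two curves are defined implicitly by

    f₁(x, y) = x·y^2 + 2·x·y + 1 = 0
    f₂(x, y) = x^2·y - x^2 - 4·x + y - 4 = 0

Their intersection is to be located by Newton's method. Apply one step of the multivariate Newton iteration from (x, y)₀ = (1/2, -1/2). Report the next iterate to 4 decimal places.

(-1.8276, -5.2414)

At (1/2, -1/2): F = (0.6250, -6.8750).
Jacobian J = [[y^2 + 2·y, 2·x·y + 2·x], [2·x·y - 2·x - 4, x^2 + 1]].
At the point, J = [[-0.7500, 0.5000], [-5.5000, 1.2500]] (det J = 1.8125).
Solving J·Δ = −F gives Δ = (-2.3276, -4.7414).
Then the next iterate is (x, y)₁ = (-1.8276, -5.2414).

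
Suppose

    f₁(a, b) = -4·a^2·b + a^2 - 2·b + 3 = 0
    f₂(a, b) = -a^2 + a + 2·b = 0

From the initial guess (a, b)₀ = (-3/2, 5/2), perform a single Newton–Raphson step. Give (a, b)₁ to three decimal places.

(-1.186, 1.247)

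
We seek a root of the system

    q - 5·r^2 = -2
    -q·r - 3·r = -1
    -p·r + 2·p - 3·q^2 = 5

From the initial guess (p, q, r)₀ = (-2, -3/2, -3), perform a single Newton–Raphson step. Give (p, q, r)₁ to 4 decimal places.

At (-2, -3/2, -3): F = (-44.5000, 5.5000, -21.7500).
Jacobian J = [[0, 1, -10·r], [0, -r, -q - 3], [-r + 2, -6·q, -p]].
At the point, J = [[0.0000, 1.0000, 30.0000], [0.0000, 3.0000, -1.5000], [5.0000, 9.0000, 2.0000]] (det J = -457.5000).
Solving J·Δ = −F gives Δ = (5.6751, -1.0738, 1.5191).
Then the next iterate is (p, q, r)₁ = (3.6751, -2.5738, -1.4809).

(3.6751, -2.5738, -1.4809)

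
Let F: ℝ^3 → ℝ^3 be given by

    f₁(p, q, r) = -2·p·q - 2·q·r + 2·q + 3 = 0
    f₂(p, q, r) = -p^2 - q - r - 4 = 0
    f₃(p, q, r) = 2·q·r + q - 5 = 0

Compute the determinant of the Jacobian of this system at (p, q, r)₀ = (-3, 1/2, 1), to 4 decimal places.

-56.0000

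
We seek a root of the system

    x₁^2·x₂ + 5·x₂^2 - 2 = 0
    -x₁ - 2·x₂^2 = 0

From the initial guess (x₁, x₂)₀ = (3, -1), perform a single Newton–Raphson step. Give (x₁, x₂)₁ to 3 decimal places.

At (3, -1): F = (-6.000, -5.000).
Jacobian J = [[2·x₁·x₂, x₁^2 + 10·x₂], [-1, -4·x₂]].
At the point, J = [[-6.000, -1.000], [-1.000, 4.000]] (det J = -25.000).
Solving J·Δ = −F gives Δ = (-1.160, 0.960).
Then the next iterate is (x₁, x₂)₁ = (1.840, -0.040).

(1.840, -0.040)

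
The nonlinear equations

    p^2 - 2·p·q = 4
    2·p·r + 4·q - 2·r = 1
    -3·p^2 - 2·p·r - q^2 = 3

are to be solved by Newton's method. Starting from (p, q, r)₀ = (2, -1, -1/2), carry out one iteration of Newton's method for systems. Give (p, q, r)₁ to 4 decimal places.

At (2, -1, -1/2): F = (4.0000, -6.0000, -14.0000).
Jacobian J = [[2·p - 2·q, -2·p, 0], [2·r, 4, 2·p - 2], [-6·p - 2·r, -2·q, -2·p]].
At the point, J = [[6.0000, -4.0000, 0.0000], [-1.0000, 4.0000, 2.0000], [-11.0000, 2.0000, -4.0000]] (det J = -16.0000).
Solving J·Δ = −F gives Δ = (8.0000, 13.0000, -19.0000).
Then the next iterate is (p, q, r)₁ = (10.0000, 12.0000, -19.5000).

(10.0000, 12.0000, -19.5000)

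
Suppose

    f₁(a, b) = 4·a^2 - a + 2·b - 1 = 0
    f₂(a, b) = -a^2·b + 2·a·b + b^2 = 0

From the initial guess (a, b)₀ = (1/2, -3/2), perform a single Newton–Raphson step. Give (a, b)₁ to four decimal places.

At (1/2, -3/2): F = (-3.5000, 1.1250).
Jacobian J = [[8·a - 1, 2], [-2·a·b + 2·b, -a^2 + 2·a + 2·b]].
At the point, J = [[3.0000, 2.0000], [-1.5000, -2.2500]] (det J = -3.7500).
Solving J·Δ = −F gives Δ = (1.5000, -0.5000).
Then the next iterate is (a, b)₁ = (2.0000, -2.0000).

(2.0000, -2.0000)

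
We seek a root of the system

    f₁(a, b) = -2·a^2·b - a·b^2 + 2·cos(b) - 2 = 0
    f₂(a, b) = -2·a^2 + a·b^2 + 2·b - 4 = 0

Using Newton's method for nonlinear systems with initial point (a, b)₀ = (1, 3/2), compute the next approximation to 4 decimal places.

(0.2375, 1.3831)

At (1, 3/2): F = (-7.108526, -0.7500).
Jacobian J = [[-4·a·b - b^2, -2·a^2 - 2·a·b - 2·sin(b)], [-4·a + b^2, 2·a·b + 2]].
At the point, J = [[-8.2500, -6.994990], [-1.7500, 5.0000]] (det J = -53.491232).
Solving J·Δ = −F gives Δ = (-0.7625, -0.1169).
Then the next iterate is (a, b)₁ = (0.2375, 1.3831).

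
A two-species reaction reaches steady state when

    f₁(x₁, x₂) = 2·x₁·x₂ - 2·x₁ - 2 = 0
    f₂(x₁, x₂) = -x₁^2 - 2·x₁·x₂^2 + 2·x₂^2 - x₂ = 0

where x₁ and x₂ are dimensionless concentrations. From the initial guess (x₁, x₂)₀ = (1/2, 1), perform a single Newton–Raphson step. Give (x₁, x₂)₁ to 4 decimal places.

(1.0833, 3.0000)

At (1/2, 1): F = (-2.0000, -0.2500).
Jacobian J = [[2·x₂ - 2, 2·x₁], [-2·x₁ - 2·x₂^2, -4·x₁·x₂ + 4·x₂ - 1]].
At the point, J = [[0.0000, 1.0000], [-3.0000, 1.0000]] (det J = 3.0000).
Solving J·Δ = −F gives Δ = (0.5833, 2.0000).
Then the next iterate is (x₁, x₂)₁ = (1.0833, 3.0000).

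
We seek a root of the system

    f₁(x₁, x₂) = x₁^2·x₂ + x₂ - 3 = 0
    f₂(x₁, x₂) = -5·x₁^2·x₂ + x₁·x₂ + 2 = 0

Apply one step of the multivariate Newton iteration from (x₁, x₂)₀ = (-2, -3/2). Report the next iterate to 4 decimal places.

(-4.1961, 3.2353)

At (-2, -3/2): F = (-10.5000, 35.0000).
Jacobian J = [[2·x₁·x₂, x₁^2 + 1], [-10·x₁·x₂ + x₂, -5·x₁^2 + x₁]].
At the point, J = [[6.0000, 5.0000], [-31.5000, -22.0000]] (det J = 25.5000).
Solving J·Δ = −F gives Δ = (-2.1961, 4.7353).
Then the next iterate is (x₁, x₂)₁ = (-4.1961, 3.2353).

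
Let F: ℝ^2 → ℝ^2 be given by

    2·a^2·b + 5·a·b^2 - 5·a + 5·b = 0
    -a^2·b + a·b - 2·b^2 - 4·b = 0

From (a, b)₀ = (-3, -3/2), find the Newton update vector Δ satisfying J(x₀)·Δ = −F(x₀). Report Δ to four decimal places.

(1.6829, 0.1829)

At (-3, -3/2): F = (-53.2500, 19.5000).
Jacobian J = [[4·a·b + 5·b^2 - 5, 2·a^2 + 10·a·b + 5], [-2·a·b + b, -a^2 + a - 4·b - 4]].
At the point, J = [[24.2500, 68.0000], [-10.5000, -10.0000]] (det J = 471.5000).
Solving J·Δ = −F gives Δ = (1.6829, 0.1829).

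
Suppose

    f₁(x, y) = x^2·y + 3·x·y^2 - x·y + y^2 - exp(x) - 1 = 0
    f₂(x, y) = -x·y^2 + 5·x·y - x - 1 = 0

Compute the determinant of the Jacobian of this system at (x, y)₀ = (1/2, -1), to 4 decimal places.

-32.0205

J = [[2·x·y + 3·y^2 - y - exp(x), x^2 + 6·x·y - x + 2·y], [-y^2 + 5·y - 1, -2·x·y + 5·x]].
At the point, J = [[1.351279, -5.2500], [-7.0000, 3.5000]].
det J = -32.0205.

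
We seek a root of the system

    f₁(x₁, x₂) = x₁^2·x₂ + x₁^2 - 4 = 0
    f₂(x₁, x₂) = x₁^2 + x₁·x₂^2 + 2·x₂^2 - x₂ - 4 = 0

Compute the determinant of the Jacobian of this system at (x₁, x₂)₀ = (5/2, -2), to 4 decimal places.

38.7500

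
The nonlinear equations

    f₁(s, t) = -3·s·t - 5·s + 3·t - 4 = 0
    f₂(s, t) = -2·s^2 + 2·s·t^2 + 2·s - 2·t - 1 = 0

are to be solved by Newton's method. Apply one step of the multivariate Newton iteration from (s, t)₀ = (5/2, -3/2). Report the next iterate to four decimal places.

(28.9310, -6.6034)

At (5/2, -3/2): F = (-9.7500, 5.7500).
Jacobian J = [[-3·t - 5, -3·s + 3], [-4·s + 2·t^2 + 2, 4·s·t - 2]].
At the point, J = [[-0.5000, -4.5000], [-3.5000, -17.0000]] (det J = -7.2500).
Solving J·Δ = −F gives Δ = (26.4310, -5.1034).
Then the next iterate is (s, t)₁ = (28.9310, -6.6034).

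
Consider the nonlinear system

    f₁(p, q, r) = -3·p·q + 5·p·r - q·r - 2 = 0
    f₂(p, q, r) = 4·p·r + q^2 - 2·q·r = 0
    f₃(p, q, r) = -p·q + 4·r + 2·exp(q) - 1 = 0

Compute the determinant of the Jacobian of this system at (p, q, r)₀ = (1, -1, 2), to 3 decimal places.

J = [[-3·q + 5·r, -3·p - r, 5·p - q], [4·r, 2·q - 2·r, 4·p - 2·q], [-q, -p + 2·exp(q), 4]].
At the point, J = [[13.000, -5.000, 6.000], [8.000, -6.000, 6.000], [1.000, -0.26424, 4.000]].
det J = -138.073.

-138.073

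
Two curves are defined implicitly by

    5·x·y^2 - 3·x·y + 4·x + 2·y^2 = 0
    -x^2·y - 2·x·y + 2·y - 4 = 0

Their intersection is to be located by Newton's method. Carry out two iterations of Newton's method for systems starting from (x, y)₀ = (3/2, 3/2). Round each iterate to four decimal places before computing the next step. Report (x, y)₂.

At (3/2, 3/2): F = (20.6250, -8.8750).
Jacobian J = [[5·y^2 - 3·y + 4, 10·x·y - 3·x + 4·y], [-2·x·y - 2·y, -x^2 - 2·x + 2]].
At the point, J = [[10.7500, 24.0000], [-7.5000, -3.2500]] (det J = 145.0625).
Solving J·Δ = −F gives Δ = (-1.0062, -0.4087).
Then the next iterate is (x, y)₁ = (0.4938, 1.0913).
Round to (0.4938, 1.0913) and repeat: F = (5.680840, -3.161269), J = [[6.680778, 8.272639], [-3.260368, 0.768562]].
Δ = (-0.9505, 0.0809), so (x, y)₂ = (-0.4567, 1.1722).

(-0.4567, 1.1722)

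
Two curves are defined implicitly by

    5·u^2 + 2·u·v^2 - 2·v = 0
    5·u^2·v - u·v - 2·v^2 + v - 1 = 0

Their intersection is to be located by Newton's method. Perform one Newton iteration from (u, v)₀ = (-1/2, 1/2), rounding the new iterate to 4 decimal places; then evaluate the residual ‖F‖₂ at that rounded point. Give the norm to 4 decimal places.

At (-1/2, 1/2): F = (0.0000, -0.1250).
Jacobian J = [[10·u + 2·v^2, 4·u·v - 2], [10·u·v - v, 5·u^2 - u - 4·v + 1]].
At the point, J = [[-4.5000, -3.0000], [-3.0000, 0.7500]] (det J = -12.3750).
Solving J·Δ = −F gives Δ = (-0.0303, 0.0455).
Then the next iterate is (u, v)₁ = (-0.5303, 0.5455).
Re-evaluating at (-0.5303, 0.5455): F = (-0.000513, 0.006660), so ‖F‖₂ = 0.0067.

0.0067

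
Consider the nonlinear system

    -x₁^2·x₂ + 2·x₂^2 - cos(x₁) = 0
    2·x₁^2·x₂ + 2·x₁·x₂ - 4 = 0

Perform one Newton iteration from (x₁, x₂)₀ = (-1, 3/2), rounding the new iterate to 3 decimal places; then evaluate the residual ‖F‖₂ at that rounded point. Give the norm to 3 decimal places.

6.537

At (-1, 3/2): F = (2.45970, -4.000).
Jacobian J = [[-2·x₁·x₂ + sin(x₁), -x₁^2 + 4·x₂], [4·x₁·x₂ + 2·x₂, 2·x₁^2 + 2·x₁]].
At the point, J = [[2.15853, 5.000], [-3.000, 0.000]] (det J = 15.000).
Solving J·Δ = −F gives Δ = (-1.333, 0.084).
Then the next iterate is (x₁, x₂)₁ = (-2.333, 1.584).
Re-evaluating at (-2.333, 1.584): F = (-2.91291, 5.85213), so ‖F‖₂ = 6.537.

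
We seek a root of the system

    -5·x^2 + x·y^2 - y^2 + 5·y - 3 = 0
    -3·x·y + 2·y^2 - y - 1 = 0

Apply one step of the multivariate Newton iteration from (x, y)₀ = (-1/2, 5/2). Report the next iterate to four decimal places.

(-0.7019, 1.1415)

At (-1/2, 5/2): F = (-1.1250, 12.7500).
Jacobian J = [[-10·x + y^2, 2·x·y - 2·y + 5], [-3·y, -3·x + 4·y - 1]].
At the point, J = [[11.2500, -2.5000], [-7.5000, 10.5000]] (det J = 99.3750).
Solving J·Δ = −F gives Δ = (-0.2019, -1.3585).
Then the next iterate is (x, y)₁ = (-0.7019, 1.1415).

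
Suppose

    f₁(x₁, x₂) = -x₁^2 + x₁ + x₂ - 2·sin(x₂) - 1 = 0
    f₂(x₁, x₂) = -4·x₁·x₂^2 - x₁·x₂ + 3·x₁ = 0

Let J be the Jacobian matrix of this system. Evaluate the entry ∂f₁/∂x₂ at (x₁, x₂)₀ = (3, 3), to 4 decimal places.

2.9800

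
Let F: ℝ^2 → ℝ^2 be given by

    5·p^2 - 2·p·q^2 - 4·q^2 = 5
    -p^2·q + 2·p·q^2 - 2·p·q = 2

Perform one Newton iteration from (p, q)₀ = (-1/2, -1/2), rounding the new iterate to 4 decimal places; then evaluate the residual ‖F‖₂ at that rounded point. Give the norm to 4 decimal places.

At (-1/2, -1/2): F = (-4.5000, -2.6250).
Jacobian J = [[10·p - 2·q^2, -4·p·q - 8·q], [-2·p·q + 2·q^2 - 2·q, -p^2 + 4·p·q - 2·p]].
At the point, J = [[-5.5000, 3.0000], [1.0000, 1.7500]] (det J = -12.6250).
Solving J·Δ = −F gives Δ = (0.0000, 1.5000).
Then the next iterate is (p, q)₁ = (-0.5000, 1.0000).
Re-evaluating at (-0.5000, 1.0000): F = (-6.7500, -2.2500), so ‖F‖₂ = 7.1151.

7.1151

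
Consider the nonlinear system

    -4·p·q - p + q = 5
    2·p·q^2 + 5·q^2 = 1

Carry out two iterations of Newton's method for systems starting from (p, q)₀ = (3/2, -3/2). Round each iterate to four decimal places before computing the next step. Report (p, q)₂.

At (3/2, -3/2): F = (1.0000, 17.0000).
Jacobian J = [[-4·q - 1, -4·p + 1], [2·q^2, 4·p·q + 10·q]].
At the point, J = [[5.0000, -5.0000], [4.5000, -24.0000]] (det J = -97.5000).
Solving J·Δ = −F gives Δ = (0.6256, 0.8256).
Then the next iterate is (p, q)₁ = (2.1256, -0.6744).
Round to (2.1256, -0.6744) and repeat: F = (-2.065981, 3.207588), J = [[1.6976, -7.5024], [0.909631, -12.478019]].
Δ = (3.4714, 0.5101), so (p, q)₂ = (5.5970, -0.1643).

(5.5970, -0.1643)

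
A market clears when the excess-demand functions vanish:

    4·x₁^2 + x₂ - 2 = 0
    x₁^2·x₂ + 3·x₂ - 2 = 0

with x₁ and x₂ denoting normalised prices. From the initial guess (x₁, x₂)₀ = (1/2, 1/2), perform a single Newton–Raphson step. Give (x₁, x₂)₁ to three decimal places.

(0.600, 0.600)

At (1/2, 1/2): F = (-0.500, -0.375).
Jacobian J = [[8·x₁, 1], [2·x₁·x₂, x₁^2 + 3]].
At the point, J = [[4.000, 1.000], [0.500, 3.250]] (det J = 12.500).
Solving J·Δ = −F gives Δ = (0.100, 0.100).
Then the next iterate is (x₁, x₂)₁ = (0.600, 0.600).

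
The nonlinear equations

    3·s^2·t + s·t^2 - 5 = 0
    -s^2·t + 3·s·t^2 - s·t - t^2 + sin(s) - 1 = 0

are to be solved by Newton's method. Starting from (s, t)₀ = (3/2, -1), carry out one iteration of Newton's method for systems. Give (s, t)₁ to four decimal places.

At (3/2, -1): F = (-10.2500, 7.247495).
Jacobian J = [[6·s·t + t^2, 3·s^2 + 2·s·t], [-2·s·t + 3·t^2 - t + cos(s), -s^2 + 6·s·t - s - 2·t]].
At the point, J = [[-8.0000, 3.7500], [7.070737, -10.7500]] (det J = 59.484735).
Solving J·Δ = −F gives Δ = (-1.3955, -0.2437).
Then the next iterate is (s, t)₁ = (0.1045, -1.2437).

(0.1045, -1.2437)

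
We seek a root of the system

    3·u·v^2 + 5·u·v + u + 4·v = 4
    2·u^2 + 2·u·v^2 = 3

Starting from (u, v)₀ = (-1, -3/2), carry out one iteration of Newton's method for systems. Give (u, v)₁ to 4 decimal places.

At (-1, -3/2): F = (-10.2500, -5.5000).
Jacobian J = [[3·v^2 + 5·v + 1, 6·u·v + 5·u + 4], [4·u + 2·v^2, 4·u·v]].
At the point, J = [[0.2500, 8.0000], [0.5000, 6.0000]] (det J = -2.5000).
Solving J·Δ = −F gives Δ = (-7.0000, 1.5000).
Then the next iterate is (u, v)₁ = (-8.0000, 0.0000).

(-8.0000, 0.0000)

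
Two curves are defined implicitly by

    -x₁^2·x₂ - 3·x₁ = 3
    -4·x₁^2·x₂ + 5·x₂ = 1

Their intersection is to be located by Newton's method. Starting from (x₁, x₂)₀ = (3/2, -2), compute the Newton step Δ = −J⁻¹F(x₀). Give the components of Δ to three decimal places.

(-0.661, -2.214)

At (3/2, -2): F = (-3.000, 7.000).
Jacobian J = [[-2·x₁·x₂ - 3, -x₁^2], [-8·x₁·x₂, -4·x₁^2 + 5]].
At the point, J = [[3.000, -2.250], [24.000, -4.000]] (det J = 42.000).
Solving J·Δ = −F gives Δ = (-0.661, -2.214).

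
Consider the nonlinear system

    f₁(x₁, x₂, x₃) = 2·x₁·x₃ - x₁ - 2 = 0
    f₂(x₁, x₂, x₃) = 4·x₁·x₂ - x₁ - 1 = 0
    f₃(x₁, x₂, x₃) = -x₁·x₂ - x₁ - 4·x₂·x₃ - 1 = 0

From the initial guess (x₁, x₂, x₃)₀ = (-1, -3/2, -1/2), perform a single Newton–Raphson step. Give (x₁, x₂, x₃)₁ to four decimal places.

(-1.0000, 0.0000, -0.5000)

At (-1, -3/2, -1/2): F = (0.0000, 6.0000, -4.5000).
Jacobian J = [[2·x₃ - 1, 0, 2·x₁], [4·x₂ - 1, 4·x₁, 0], [-x₂ - 1, -x₁ - 4·x₃, -4·x₂]].
At the point, J = [[-2.0000, 0.0000, -2.0000], [-7.0000, -4.0000, 0.0000], [0.5000, 3.0000, 6.0000]] (det J = 86.0000).
Solving J·Δ = −F gives Δ = (0.0000, 1.5000, 0.0000).
Then the next iterate is (x₁, x₂, x₃)₁ = (-1.0000, 0.0000, -0.5000).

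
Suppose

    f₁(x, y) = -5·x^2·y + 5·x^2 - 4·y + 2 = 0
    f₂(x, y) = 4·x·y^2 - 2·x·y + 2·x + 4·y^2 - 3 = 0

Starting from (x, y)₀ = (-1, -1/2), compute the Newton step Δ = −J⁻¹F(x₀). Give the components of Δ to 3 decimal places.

At (-1, -1/2): F = (11.500, -6.000).
Jacobian J = [[-10·x·y + 10·x, -5·x^2 - 4], [4·y^2 - 2·y + 2, 8·x·y - 2·x + 8·y]].
At the point, J = [[-15.000, -9.000], [4.000, 2.000]] (det J = 6.000).
Solving J·Δ = −F gives Δ = (5.167, -7.333).

(5.167, -7.333)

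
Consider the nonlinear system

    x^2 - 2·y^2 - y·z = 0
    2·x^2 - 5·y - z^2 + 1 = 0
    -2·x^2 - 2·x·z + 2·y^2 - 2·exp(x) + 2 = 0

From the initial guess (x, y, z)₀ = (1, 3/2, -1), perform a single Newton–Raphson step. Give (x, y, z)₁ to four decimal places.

At (1, 3/2, -1): F = (-2.0000, -5.5000, 1.063436).
Jacobian J = [[2·x, -4·y - z, -y], [4·x, -5, -2·z], [-4·x - 2·z - 2·exp(x), 4·y, -2·x]].
At the point, J = [[2.0000, -5.0000, -1.5000], [4.0000, -5.0000, 2.0000], [-7.436564, 6.0000, -2.0000]] (det J = 50.139864).
Solving J·Δ = −F gives Δ = (-1.7928, -1.7244, 2.0244).
Then the next iterate is (x, y, z)₁ = (-0.7928, -0.2244, 1.0244).

(-0.7928, -0.2244, 1.0244)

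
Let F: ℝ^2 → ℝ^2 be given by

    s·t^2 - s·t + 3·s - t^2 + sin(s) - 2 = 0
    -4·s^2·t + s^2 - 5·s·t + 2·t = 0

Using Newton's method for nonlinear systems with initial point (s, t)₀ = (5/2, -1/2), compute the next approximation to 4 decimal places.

At (5/2, -1/2): F = (7.723472, 24.0000).
Jacobian J = [[t^2 - t + cos(s) + 3, 2·s·t - s - 2·t], [-8·s·t + 2·s - 5·t, -4·s^2 - 5·s + 2]].
At the point, J = [[2.948856, -4.0000], [17.5000, -35.5000]] (det J = -34.684402).
Solving J·Δ = −F gives Δ = (-5.1373, -1.8564).
Then the next iterate is (s, t)₁ = (-2.6373, -2.3564).

(-2.6373, -2.3564)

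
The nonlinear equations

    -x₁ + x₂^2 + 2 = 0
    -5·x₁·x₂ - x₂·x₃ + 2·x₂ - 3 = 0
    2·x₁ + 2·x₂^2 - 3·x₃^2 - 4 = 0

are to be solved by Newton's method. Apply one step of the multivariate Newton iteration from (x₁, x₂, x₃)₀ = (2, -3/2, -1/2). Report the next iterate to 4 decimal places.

At (2, -3/2, -1/2): F = (2.2500, 8.2500, 3.7500).
Jacobian J = [[-1, 2·x₂, 0], [-5·x₂, -5·x₁ - x₃ + 2, -x₂], [2, 4·x₂, -6·x₃]].
At the point, J = [[-1.0000, -3.0000, 0.0000], [7.5000, -7.5000, 1.5000], [2.0000, -6.0000, 3.0000]] (det J = 72.0000).
Solving J·Δ = −F gives Δ = (-0.3750, 0.8750, 0.7500).
Then the next iterate is (x₁, x₂, x₃)₁ = (1.6250, -0.6250, 0.2500).

(1.6250, -0.6250, 0.2500)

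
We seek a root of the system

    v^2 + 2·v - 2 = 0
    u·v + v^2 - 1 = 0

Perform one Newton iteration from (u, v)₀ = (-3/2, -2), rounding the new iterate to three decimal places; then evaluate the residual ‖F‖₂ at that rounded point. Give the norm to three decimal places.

4.854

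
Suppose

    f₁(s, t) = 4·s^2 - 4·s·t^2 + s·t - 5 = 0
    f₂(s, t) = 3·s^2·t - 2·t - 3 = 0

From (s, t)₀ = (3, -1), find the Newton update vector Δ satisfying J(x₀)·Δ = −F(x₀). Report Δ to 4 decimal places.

(-1.2029, 0.2539)

At (3, -1): F = (16.0000, -28.0000).
Jacobian J = [[8·s - 4·t^2 + t, -8·s·t + s], [6·s·t, 3·s^2 - 2]].
At the point, J = [[19.0000, 27.0000], [-18.0000, 25.0000]] (det J = 961.0000).
Solving J·Δ = −F gives Δ = (-1.2029, 0.2539).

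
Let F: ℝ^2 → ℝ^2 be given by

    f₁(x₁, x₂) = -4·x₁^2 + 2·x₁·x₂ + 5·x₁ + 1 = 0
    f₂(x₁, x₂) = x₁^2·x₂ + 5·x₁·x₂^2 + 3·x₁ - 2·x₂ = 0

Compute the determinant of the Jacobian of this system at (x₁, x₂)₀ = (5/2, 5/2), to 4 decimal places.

J = [[-8·x₁ + 2·x₂ + 5, 2·x₁], [2·x₁·x₂ + 5·x₂^2 + 3, x₁^2 + 10·x₁·x₂ - 2]].
At the point, J = [[-10.0000, 5.0000], [46.7500, 66.7500]].
det J = -901.2500.

-901.2500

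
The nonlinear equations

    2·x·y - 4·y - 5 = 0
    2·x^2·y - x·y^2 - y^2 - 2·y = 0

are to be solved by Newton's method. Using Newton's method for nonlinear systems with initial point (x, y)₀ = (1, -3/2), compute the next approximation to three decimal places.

At (1, -3/2): F = (-2.000, -4.500).
Jacobian J = [[2·y, 2·x - 4], [4·x·y - y^2, 2·x^2 - 2·x·y - 2·y - 2]].
At the point, J = [[-3.000, -2.000], [-8.250, 6.000]] (det J = -34.500).
Solving J·Δ = −F gives Δ = (-0.609, -0.087).
Then the next iterate is (x, y)₁ = (0.391, -1.587).

(0.391, -1.587)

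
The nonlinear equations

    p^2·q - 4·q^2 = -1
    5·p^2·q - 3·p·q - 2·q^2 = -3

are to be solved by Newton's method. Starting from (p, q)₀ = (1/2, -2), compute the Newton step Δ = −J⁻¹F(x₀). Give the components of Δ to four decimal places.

At (1/2, -2): F = (-15.5000, -4.5000).
Jacobian J = [[2·p·q, p^2 - 8·q], [10·p·q - 3·q, 5·p^2 - 3·p - 4·q]].
At the point, J = [[-2.0000, 16.2500], [-4.0000, 7.7500]] (det J = 49.5000).
Solving J·Δ = −F gives Δ = (0.9495, 1.0707).

(0.9495, 1.0707)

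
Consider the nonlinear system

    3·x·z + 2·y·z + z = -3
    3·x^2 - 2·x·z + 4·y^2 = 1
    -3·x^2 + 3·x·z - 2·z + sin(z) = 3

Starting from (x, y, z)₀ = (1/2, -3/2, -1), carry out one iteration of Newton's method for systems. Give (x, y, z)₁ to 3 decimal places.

(-0.098, -1.978, 11.501)

At (1/2, -3/2, -1): F = (3.500, 9.750, -4.09147).
Jacobian J = [[3·z, 2·z, 3·x + 2·y + 1], [6·x - 2·z, 8·y, -2·x], [-6·x + 3·z, 0, 3·x + cos(z) - 2]].
At the point, J = [[-3.000, -2.000, -0.500], [5.000, -12.000, -1.000], [-6.000, 0.000, 0.04030]] (det J = 25.85391).
Solving J·Δ = −F gives Δ = (-0.598, -0.478, 12.501).
Then the next iterate is (x, y, z)₁ = (-0.098, -1.978, 11.501).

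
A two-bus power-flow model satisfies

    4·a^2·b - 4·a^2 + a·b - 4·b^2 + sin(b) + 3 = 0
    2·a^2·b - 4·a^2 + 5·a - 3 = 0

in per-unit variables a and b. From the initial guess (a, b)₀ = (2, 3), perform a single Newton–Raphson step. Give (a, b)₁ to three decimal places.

(1.606, 1.765)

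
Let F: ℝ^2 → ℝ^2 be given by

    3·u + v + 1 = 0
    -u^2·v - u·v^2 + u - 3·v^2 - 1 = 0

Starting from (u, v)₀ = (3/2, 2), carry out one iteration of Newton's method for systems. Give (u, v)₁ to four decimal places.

At (3/2, 2): F = (7.5000, -22.0000).
Jacobian J = [[3, 1], [-2·u·v - v^2 + 1, -u^2 - 2·u·v - 6·v]].
At the point, J = [[3.0000, 1.0000], [-9.0000, -20.2500]] (det J = -51.7500).
Solving J·Δ = −F gives Δ = (-2.5097, 0.0290).
Then the next iterate is (u, v)₁ = (-1.0097, 2.0290).

(-1.0097, 2.0290)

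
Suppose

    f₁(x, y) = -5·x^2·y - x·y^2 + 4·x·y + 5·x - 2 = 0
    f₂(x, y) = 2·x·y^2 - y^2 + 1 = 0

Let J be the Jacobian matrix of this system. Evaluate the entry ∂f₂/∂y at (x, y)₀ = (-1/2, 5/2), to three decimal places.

-10.000

∂f₂/∂y = 4·x·y - 2·y.
At (-1/2, 5/2) this is -10.000.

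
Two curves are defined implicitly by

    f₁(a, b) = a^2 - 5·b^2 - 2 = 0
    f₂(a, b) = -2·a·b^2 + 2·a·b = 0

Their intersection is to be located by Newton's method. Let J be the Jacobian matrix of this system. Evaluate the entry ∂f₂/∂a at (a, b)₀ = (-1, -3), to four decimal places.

-24.0000

∂f₂/∂a = -2·b^2 + 2·b.
At (-1, -3) this is -24.0000.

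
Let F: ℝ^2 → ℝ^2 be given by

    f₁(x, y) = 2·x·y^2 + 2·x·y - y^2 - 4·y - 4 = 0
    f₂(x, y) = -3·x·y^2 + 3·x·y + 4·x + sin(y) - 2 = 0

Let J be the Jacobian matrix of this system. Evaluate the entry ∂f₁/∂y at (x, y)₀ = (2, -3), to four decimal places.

∂f₁/∂y = 4·x·y + 2·x - 2·y - 4.
At (2, -3) this is -18.0000.

-18.0000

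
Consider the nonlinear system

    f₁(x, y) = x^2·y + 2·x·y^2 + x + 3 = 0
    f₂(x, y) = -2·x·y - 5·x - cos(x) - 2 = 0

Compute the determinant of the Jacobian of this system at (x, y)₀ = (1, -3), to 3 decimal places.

-5.744

J = [[2·x·y + 2·y^2 + 1, x^2 + 4·x·y], [-2·y + sin(x) - 5, -2·x]].
At the point, J = [[13.000, -11.000], [1.84147, -2.000]].
det J = -5.744.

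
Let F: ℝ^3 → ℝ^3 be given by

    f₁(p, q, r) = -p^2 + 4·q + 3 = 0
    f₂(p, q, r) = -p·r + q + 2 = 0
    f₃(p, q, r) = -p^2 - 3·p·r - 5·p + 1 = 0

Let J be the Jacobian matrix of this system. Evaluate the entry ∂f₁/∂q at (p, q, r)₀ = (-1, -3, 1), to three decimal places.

∂f₁/∂q = 4.
At (-1, -3, 1) this is 4.000.

4.000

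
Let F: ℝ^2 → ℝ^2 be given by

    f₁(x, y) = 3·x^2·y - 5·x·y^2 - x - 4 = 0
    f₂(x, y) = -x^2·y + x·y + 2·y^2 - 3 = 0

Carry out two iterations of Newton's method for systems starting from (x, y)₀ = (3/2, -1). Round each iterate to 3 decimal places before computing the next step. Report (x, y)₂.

At (3/2, -1): F = (-19.750, -0.250).
Jacobian J = [[6·x·y - 5·y^2 - 1, 3·x^2 - 10·x·y], [-2·x·y + y, -x^2 + x + 4·y]].
At the point, J = [[-15.000, 21.750], [2.000, -4.750]] (det J = 27.750).
Solving J·Δ = −F gives Δ = (-3.577, -1.559).
Then the next iterate is (x, y)₁ = (-2.077, -2.559).
Round to (-2.077, -2.559) and repeat: F = (32.96494, 26.45135), J = [[-1.85215, -40.20864], [-13.18909, -16.62693]].
Δ = (1.032, 0.772), so (x, y)₂ = (-1.045, -1.787).

(-1.045, -1.787)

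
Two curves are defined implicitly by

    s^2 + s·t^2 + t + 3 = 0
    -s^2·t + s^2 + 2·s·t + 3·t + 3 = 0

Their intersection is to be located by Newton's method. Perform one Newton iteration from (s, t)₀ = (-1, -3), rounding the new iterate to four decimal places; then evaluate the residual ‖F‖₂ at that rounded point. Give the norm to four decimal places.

2.2775

At (-1, -3): F = (-8.0000, 4.0000).
Jacobian J = [[2·s + t^2, 2·s·t + 1], [-2·s·t + 2·s + 2·t, -s^2 + 2·s + 3]].
At the point, J = [[7.0000, 7.0000], [-14.0000, 0.0000]] (det J = 98.0000).
Solving J·Δ = −F gives Δ = (0.2857, 0.8571).
Then the next iterate is (s, t)₁ = (-0.7143, -2.1429).
Re-evaluating at (-0.7143, -2.1429): F = (-1.912756, 1.236231), so ‖F‖₂ = 2.2775.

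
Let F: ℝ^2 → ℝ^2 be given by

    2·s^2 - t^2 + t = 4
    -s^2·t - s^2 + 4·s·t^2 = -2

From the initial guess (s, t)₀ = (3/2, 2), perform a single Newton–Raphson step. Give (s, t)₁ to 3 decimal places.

At (3/2, 2): F = (-1.500, 19.250).
Jacobian J = [[4·s, -2·t + 1], [-2·s·t - 2·s + 4·t^2, -s^2 + 8·s·t]].
At the point, J = [[6.000, -3.000], [7.000, 21.750]] (det J = 151.500).
Solving J·Δ = −F gives Δ = (-0.166, -0.832).
Then the next iterate is (s, t)₁ = (1.334, 1.168).

(1.334, 1.168)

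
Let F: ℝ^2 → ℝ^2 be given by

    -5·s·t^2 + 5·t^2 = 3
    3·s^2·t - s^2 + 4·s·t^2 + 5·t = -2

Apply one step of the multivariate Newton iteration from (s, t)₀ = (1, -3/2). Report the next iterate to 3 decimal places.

(0.733, -1.867)

At (1, -3/2): F = (-3.000, -2.000).
Jacobian J = [[-5·t^2, -10·s·t + 10·t], [6·s·t - 2·s + 4·t^2, 3·s^2 + 8·s·t + 5]].
At the point, J = [[-11.250, 0.000], [-2.000, -4.000]] (det J = 45.000).
Solving J·Δ = −F gives Δ = (-0.267, -0.367).
Then the next iterate is (s, t)₁ = (0.733, -1.867).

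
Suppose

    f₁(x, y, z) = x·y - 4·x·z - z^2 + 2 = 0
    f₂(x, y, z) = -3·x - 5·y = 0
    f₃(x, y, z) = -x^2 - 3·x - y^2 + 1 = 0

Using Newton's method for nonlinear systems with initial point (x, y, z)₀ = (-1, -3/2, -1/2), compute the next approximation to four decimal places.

(1.5179, -0.9107, -0.8839)

At (-1, -3/2, -1/2): F = (1.2500, 10.5000, 0.7500).
Jacobian J = [[y - 4·z, x, -4·x - 2·z], [-3, -5, 0], [-2·x - 3, -2·y, 0]].
At the point, J = [[0.5000, -1.0000, 5.0000], [-3.0000, -5.0000, 0.0000], [-1.0000, 3.0000, 0.0000]] (det J = -70.0000).
Solving J·Δ = −F gives Δ = (2.5179, 0.5893, -0.3839).
Then the next iterate is (x, y, z)₁ = (1.5179, -0.9107, -0.8839).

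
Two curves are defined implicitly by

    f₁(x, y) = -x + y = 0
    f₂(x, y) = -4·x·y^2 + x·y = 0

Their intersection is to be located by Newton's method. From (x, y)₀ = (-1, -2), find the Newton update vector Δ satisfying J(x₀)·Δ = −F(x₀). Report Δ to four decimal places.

(0.0286, 1.0286)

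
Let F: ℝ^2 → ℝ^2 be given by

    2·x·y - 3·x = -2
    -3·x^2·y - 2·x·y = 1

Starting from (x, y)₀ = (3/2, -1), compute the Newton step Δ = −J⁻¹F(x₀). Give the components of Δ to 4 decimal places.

(-1.7381, -1.0635)

At (3/2, -1): F = (-5.5000, 8.7500).
Jacobian J = [[2·y - 3, 2·x], [-6·x·y - 2·y, -3·x^2 - 2·x]].
At the point, J = [[-5.0000, 3.0000], [11.0000, -9.7500]] (det J = 15.7500).
Solving J·Δ = −F gives Δ = (-1.7381, -1.0635).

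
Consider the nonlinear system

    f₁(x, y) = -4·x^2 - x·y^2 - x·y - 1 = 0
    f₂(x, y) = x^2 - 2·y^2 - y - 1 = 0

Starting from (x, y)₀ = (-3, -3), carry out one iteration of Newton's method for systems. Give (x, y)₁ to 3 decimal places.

At (-3, -3): F = (-19.000, -7.000).
Jacobian J = [[-8·x - y^2 - y, -2·x·y - x], [2·x, -4·y - 1]].
At the point, J = [[18.000, -15.000], [-6.000, 11.000]] (det J = 108.000).
Solving J·Δ = −F gives Δ = (2.907, 2.222).
Then the next iterate is (x, y)₁ = (-0.093, -0.778).

(-0.093, -0.778)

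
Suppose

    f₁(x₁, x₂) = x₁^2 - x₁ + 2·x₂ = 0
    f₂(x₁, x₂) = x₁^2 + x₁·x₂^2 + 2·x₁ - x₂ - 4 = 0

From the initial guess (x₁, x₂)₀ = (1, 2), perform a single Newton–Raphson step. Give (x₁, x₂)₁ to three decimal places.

(1.769, -0.385)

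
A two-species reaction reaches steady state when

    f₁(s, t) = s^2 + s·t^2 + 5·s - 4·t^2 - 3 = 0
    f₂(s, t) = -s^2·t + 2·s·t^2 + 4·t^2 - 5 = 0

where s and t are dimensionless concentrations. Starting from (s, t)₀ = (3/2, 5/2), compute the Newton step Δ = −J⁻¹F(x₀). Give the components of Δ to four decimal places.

At (3/2, 5/2): F = (-8.8750, 33.1250).
Jacobian J = [[2·s + t^2 + 5, 2·s·t - 8·t], [-2·s·t + 2·t^2, -s^2 + 4·s·t + 8·t]].
At the point, J = [[14.2500, -12.5000], [5.0000, 32.7500]] (det J = 529.1875).
Solving J·Δ = −F gives Δ = (-0.2332, -0.9758).

(-0.2332, -0.9758)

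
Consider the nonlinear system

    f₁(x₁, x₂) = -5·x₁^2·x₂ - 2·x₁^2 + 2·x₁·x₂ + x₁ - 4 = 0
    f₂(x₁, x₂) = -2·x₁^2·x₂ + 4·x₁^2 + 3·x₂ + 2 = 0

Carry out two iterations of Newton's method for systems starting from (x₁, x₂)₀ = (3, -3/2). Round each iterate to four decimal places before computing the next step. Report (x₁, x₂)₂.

(0.8532, -2.1720)

At (3, -3/2): F = (39.5000, 60.5000).
Jacobian J = [[-10·x₁·x₂ - 4·x₁ + 2·x₂ + 1, -5·x₁^2 + 2·x₁], [-4·x₁·x₂ + 8·x₁, -2·x₁^2 + 3]].
At the point, J = [[31.0000, -39.0000], [42.0000, -15.0000]] (det J = 1173.0000).
Solving J·Δ = −F gives Δ = (-1.5064, -0.1846).
Then the next iterate is (x₁, x₂)₁ = (1.4936, -1.6846).
Round to (1.4936, -1.6846) and repeat: F = (6.790054, 13.385713), J = [[16.817586, -8.167005], [22.013274, -1.461682]].
Δ = (-0.6404, -0.4874), so (x₁, x₂)₂ = (0.8532, -2.1720).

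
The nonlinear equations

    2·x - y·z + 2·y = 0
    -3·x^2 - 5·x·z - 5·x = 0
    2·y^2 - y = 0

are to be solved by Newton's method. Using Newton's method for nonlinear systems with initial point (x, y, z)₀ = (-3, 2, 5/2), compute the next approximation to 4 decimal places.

(-1.4654, 1.1429, 0.7488)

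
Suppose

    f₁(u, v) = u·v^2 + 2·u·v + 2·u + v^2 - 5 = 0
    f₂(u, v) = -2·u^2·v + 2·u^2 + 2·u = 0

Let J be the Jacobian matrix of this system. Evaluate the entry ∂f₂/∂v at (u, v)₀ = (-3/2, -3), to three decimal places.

∂f₂/∂v = -2·u^2.
At (-3/2, -3) this is -4.500.

-4.500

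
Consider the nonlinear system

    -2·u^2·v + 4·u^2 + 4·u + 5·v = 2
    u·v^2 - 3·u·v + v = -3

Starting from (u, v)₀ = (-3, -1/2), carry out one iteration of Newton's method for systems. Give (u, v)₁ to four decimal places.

(-1.9381, -0.4314)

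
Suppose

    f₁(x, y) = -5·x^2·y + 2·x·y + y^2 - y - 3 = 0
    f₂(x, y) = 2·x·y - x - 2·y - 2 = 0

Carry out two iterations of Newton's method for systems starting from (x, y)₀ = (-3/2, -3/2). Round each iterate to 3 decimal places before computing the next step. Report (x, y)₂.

(-1.398, -0.085)

At (-3/2, -3/2): F = (22.125, 7.000).
Jacobian J = [[-10·x·y + 2·y, -5·x^2 + 2·x + 2·y - 1], [2·y - 1, 2·x - 2]].
At the point, J = [[-25.500, -18.250], [-4.000, -5.000]] (det J = 54.500).
Solving J·Δ = −F gives Δ = (-0.314, 1.651).
Then the next iterate is (x, y)₁ = (-1.814, 0.151).
Round to (-1.814, 0.151) and repeat: F = (-6.16043, -1.03583), J = [[3.04114, -20.77898], [-0.698, -5.628]].
Δ = (0.416, -0.236), so (x, y)₂ = (-1.398, -0.085).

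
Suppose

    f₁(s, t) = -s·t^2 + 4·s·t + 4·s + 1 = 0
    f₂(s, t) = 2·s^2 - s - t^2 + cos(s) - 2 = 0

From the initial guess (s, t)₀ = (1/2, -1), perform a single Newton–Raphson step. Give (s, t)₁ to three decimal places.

(2.568, -0.477)

At (1/2, -1): F = (0.500, -2.12242).
Jacobian J = [[-t^2 + 4·t + 4, -2·s·t + 4·s], [4·s - sin(s) - 1, -2·t]].
At the point, J = [[-1.000, 3.000], [0.52057, 2.000]] (det J = -3.56172).
Solving J·Δ = −F gives Δ = (2.068, 0.523).
Then the next iterate is (s, t)₁ = (2.568, -0.477).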